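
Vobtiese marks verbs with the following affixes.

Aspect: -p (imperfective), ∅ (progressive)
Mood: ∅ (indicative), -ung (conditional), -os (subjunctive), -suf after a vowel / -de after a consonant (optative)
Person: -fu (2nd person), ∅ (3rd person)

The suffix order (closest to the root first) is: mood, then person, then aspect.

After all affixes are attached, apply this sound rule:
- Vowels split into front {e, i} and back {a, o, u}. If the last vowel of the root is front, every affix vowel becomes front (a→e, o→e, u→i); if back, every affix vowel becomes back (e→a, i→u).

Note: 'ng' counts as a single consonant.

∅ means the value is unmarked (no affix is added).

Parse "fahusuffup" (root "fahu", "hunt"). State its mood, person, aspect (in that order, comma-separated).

optative, 2nd person, imperfective

Segment: fahu-suf-fu-p.
mood: -suf/de → optative.
person: -fu → 2nd person.
aspect: -p → imperfective.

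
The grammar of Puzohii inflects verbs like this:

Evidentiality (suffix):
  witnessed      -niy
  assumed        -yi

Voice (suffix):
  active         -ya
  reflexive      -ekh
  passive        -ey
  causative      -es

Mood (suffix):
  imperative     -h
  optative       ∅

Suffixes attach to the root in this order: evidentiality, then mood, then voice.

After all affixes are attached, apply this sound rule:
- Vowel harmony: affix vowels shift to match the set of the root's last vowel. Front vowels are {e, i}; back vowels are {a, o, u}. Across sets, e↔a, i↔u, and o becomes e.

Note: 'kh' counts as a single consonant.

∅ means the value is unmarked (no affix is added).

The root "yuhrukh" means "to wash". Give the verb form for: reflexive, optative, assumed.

Attach evidentiality assumed -yi → yuhrukhyi.
mood = optative: zero marking, form stays yuhrukhyi.
Attach voice reflexive -ekh → yuhrukhyiekh.
Apply vowel harmony: yuhrukhyiekh → yuhrukhyuakh.

yuhrukhyuakh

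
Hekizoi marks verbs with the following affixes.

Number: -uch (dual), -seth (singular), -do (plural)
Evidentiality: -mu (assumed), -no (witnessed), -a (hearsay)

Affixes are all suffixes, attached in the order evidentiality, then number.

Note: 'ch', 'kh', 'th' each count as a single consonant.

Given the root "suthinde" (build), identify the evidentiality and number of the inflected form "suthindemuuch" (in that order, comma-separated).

assumed, dual

Segment: suthinde-mu-uch.
evidentiality: -mu → assumed.
number: -uch → dual.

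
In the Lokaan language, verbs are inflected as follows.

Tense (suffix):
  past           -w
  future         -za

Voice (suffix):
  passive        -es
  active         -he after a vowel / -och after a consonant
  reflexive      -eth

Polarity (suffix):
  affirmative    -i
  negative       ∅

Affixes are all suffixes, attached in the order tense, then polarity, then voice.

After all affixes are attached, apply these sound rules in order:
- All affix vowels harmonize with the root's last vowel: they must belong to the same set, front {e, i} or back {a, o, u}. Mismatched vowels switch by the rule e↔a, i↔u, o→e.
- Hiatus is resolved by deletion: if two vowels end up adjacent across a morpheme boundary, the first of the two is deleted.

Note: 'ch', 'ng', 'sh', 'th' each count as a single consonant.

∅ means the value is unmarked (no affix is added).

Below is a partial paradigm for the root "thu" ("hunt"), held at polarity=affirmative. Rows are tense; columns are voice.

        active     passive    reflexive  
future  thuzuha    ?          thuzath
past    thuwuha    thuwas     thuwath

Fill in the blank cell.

thuzas

Attach tense future -za → thuza.
Attach polarity affirmative -i → thuzai.
Attach voice passive -es → thuzaies.
Apply vowel harmony: thuzaies → thuzauas.
Apply vowel deletion: thuzauas → thuzas.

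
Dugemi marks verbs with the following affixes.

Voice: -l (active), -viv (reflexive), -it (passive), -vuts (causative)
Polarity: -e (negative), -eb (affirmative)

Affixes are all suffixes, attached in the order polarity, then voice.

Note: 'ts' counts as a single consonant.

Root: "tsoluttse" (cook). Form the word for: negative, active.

tsoluttseel

Attach polarity negative -e → tsoluttsee.
Attach voice active -l → tsoluttseel.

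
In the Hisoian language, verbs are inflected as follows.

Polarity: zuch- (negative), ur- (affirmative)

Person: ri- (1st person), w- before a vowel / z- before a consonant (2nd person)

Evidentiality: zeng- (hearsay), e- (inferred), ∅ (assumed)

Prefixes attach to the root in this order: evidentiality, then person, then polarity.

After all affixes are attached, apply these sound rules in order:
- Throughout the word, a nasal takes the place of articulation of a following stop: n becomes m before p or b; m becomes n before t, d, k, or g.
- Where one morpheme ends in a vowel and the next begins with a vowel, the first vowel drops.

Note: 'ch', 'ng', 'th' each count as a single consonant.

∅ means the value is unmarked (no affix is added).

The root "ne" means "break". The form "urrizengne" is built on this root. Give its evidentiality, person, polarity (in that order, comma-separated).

hearsay, 1st person, affirmative

Segment: ur-ri-zeng-ne.
evidentiality: zeng- → hearsay.
person: ri- → 1st person.
polarity: ur- → affirmative.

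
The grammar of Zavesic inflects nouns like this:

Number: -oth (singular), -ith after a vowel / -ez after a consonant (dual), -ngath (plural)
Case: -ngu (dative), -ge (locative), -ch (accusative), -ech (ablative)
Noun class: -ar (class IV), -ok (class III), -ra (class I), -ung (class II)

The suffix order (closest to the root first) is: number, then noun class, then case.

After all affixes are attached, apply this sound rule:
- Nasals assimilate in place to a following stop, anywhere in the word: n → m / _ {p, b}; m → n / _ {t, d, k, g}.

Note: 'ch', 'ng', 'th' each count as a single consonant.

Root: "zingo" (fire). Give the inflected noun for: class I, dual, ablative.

Attach number dual -ith (after vowel 'o') → zingoith.
Attach noun class class I -ra → zingoithra.
Attach case ablative -ech → zingoithraech.
Nasal assimilation: no change.

zingoithraech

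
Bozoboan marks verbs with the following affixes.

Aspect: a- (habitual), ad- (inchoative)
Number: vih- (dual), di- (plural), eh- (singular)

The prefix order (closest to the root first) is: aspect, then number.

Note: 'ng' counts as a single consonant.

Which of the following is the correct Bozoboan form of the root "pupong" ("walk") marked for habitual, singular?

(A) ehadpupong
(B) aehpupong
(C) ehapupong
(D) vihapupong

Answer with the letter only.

Attach aspect habitual a- → apupong.
Attach number singular eh- → ehapupong.
So the correct form is ehapupong, option (C).
(D) vihapupong is wrong: it uses dual instead of singular for number.
(B) aehpupong is wrong: it has the affixes in the wrong order.
(A) ehadpupong is wrong: it uses inchoative instead of habitual for aspect.

C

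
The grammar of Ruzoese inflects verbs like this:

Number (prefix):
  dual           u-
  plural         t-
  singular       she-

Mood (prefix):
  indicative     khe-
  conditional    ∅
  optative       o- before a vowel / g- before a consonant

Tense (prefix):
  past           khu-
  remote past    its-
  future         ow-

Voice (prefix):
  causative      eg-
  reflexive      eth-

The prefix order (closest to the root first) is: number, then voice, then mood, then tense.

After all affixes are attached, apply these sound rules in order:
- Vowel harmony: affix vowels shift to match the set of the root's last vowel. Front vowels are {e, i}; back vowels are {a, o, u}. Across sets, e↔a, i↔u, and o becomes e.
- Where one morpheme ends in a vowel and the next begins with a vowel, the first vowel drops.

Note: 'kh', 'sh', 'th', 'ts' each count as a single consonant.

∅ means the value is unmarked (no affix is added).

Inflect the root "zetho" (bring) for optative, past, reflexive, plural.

Attach number plural t- → tzetho.
Attach voice reflexive eth- → ethtzetho.
Attach mood optative o- (before vowel 'e') → oethtzetho.
Attach tense past khu- → khuoethtzetho.
Apply vowel harmony: khuoethtzetho → khuoathtzetho.
Apply vowel deletion: khuoathtzetho → khathtzetho.

khathtzetho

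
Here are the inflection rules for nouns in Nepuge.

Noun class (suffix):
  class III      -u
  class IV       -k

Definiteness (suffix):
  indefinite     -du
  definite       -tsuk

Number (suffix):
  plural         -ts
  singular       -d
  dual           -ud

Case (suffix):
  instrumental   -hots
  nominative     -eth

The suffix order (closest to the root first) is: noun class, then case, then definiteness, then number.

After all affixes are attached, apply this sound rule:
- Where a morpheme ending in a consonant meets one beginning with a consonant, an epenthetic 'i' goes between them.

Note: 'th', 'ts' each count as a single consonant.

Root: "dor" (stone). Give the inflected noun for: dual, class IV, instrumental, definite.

Attach noun class class IV -k → dork.
Attach case instrumental -hots → dorkhots.
Attach definiteness definite -tsuk → dorkhotstsuk.
Attach number dual -ud → dorkhotstsukud.
Apply epenthesis: dorkhotstsukud → dorikihotsitsukud.

dorikihotsitsukud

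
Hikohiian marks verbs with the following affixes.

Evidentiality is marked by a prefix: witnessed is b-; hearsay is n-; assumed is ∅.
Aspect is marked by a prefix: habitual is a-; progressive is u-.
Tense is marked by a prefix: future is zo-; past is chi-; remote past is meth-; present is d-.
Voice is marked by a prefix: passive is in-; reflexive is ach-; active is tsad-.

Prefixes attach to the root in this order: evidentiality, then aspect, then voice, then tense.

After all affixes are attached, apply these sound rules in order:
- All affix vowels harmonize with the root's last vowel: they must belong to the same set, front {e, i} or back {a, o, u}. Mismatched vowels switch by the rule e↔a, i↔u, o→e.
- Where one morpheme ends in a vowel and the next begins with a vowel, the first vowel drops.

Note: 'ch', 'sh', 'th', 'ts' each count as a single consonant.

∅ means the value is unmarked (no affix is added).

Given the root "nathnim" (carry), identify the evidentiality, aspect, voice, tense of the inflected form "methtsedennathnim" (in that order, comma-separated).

Segment: meth-tsad-a-n-nathnim.
evidentiality: n- → hearsay.
aspect: a- → habitual.
voice: tsad- → active.
tense: meth- → remote past.

hearsay, habitual, active, remote past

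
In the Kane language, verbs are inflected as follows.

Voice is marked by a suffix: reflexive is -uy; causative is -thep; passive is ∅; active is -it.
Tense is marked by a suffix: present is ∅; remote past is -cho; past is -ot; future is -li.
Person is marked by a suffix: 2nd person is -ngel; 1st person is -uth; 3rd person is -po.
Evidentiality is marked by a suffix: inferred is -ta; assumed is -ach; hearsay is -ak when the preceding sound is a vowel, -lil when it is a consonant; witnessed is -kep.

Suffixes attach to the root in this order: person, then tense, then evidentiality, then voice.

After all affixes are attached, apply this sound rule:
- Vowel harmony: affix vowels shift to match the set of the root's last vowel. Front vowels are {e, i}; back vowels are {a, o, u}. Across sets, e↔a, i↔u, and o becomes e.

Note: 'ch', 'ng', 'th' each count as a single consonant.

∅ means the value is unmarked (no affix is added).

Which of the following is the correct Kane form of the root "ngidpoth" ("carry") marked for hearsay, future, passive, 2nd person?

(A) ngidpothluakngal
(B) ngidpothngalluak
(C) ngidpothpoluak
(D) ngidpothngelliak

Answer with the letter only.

B

Attach person 2nd person -ngel → ngidpothngel.
Attach tense future -li → ngidpothngelli.
Attach evidentiality hearsay -ak (after vowel 'i') → ngidpothngelliak.
voice = passive: zero marking, form stays ngidpothngelliak.
Apply vowel harmony: ngidpothngelliak → ngidpothngalluak.
So the correct form is ngidpothngalluak, option (B).
(C) ngidpothpoluak is wrong: it uses 3rd person instead of 2nd person for person.
(A) ngidpothluakngal is wrong: it has the affixes in the wrong order.
(D) ngidpothngelliak is wrong: it fails to apply the sound rule(s).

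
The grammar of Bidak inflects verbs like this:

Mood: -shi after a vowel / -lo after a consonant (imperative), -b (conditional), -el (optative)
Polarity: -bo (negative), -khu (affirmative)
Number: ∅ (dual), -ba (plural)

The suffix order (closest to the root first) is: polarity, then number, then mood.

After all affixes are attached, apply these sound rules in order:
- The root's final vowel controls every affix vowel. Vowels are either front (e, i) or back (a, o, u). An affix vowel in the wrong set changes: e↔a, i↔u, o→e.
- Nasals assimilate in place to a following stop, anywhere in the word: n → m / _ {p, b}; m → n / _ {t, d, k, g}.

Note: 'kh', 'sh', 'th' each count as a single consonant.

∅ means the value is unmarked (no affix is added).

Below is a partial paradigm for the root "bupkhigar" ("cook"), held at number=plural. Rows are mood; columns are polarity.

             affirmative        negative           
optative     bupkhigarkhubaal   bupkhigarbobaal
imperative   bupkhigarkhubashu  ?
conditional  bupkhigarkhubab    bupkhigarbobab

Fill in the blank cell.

Attach polarity negative -bo → bupkhigarbo.
Attach number plural -ba → bupkhigarboba.
Attach mood imperative -shi (after vowel 'a') → bupkhigarbobashi.
Apply vowel harmony: bupkhigarbobashi → bupkhigarbobashu.
Nasal assimilation: no change.

bupkhigarbobashu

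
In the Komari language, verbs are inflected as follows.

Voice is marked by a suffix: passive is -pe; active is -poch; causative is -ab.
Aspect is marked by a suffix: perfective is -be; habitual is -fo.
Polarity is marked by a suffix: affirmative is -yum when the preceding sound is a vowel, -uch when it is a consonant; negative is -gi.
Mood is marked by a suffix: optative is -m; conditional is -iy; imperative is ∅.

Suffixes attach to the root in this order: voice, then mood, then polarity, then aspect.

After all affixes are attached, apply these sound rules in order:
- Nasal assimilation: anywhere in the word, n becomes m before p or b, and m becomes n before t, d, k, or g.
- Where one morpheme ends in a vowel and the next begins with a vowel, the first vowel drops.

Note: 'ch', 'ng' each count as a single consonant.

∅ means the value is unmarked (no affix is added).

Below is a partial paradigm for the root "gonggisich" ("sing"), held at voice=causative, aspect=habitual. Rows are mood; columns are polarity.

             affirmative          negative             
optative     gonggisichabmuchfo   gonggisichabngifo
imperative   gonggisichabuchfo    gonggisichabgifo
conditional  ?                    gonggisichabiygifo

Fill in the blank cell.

gonggisichabiyuchfo

Attach voice causative -ab → gonggisichab.
Attach mood conditional -iy → gonggisichabiy.
Attach polarity affirmative -uch (after consonant 'y') → gonggisichabiyuch.
Attach aspect habitual -fo → gonggisichabiyuchfo.
Nasal assimilation: no change.
Vowel deletion: no change.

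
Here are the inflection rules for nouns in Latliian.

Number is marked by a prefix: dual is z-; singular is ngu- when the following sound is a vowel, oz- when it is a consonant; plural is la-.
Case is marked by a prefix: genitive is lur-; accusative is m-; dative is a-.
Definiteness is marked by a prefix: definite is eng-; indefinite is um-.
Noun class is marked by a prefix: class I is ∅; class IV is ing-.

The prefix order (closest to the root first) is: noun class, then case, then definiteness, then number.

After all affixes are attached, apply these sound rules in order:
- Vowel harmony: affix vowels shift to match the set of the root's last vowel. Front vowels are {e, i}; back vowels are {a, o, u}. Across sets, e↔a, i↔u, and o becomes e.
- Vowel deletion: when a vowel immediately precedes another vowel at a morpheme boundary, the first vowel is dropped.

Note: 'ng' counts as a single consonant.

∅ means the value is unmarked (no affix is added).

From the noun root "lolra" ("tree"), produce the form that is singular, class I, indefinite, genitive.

noun class = class I: zero marking, form stays lolra.
Attach case genitive lur- → lurlolra.
Attach definiteness indefinite um- → umlurlolra.
Attach number singular ngu- (before vowel 'u') → nguumlurlolra.
Vowel harmony: no change.
Apply vowel deletion: nguumlurlolra → ngumlurlolra.

ngumlurlolra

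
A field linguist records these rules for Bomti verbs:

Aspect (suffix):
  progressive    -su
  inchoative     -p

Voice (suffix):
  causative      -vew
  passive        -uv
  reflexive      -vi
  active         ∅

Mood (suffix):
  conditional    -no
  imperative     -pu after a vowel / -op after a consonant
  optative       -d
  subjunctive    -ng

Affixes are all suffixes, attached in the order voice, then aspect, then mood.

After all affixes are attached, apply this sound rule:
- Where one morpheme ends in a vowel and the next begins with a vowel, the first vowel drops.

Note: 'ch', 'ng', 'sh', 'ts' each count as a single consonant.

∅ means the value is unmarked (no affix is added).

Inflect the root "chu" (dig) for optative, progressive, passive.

Attach voice passive -uv → chuuv.
Attach aspect progressive -su → chuuvsu.
Attach mood optative -d → chuuvsud.
Apply vowel deletion: chuuvsud → chuvsud.

chuvsud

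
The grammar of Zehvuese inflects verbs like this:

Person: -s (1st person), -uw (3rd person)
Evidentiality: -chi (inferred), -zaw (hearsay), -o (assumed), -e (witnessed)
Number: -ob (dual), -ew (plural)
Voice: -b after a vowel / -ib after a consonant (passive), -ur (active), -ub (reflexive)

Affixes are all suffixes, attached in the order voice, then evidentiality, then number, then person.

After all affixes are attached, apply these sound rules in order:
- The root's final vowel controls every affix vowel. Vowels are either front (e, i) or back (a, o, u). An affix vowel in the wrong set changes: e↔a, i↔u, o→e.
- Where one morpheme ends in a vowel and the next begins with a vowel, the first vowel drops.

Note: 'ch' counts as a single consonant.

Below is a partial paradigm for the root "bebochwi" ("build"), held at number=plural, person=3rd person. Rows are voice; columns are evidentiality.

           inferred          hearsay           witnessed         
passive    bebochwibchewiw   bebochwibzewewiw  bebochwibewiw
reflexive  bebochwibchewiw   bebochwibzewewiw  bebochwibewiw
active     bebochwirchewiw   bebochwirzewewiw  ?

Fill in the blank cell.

bebochwirewiw

Attach voice active -ur → bebochwiur.
Attach evidentiality witnessed -e → bebochwiure.
Attach number plural -ew → bebochwiureew.
Attach person 3rd person -uw → bebochwiureewuw.
Apply vowel harmony: bebochwiureewuw → bebochwiireewiw.
Apply vowel deletion: bebochwiireewiw → bebochwirewiw.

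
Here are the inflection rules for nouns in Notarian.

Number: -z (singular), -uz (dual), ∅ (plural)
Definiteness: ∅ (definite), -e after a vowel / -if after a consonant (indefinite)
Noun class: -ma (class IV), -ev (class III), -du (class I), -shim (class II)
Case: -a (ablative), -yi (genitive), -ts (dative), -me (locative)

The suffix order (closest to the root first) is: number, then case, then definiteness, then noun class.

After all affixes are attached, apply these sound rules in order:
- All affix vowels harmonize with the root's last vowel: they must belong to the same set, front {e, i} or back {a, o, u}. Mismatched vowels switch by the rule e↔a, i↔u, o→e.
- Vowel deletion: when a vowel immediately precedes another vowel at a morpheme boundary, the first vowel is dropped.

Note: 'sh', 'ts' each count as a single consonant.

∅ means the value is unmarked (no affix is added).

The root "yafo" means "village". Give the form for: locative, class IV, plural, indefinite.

yafomama

number = plural: zero marking, form stays yafo.
Attach case locative -me → yafome.
Attach definiteness indefinite -e (after vowel 'e') → yafomee.
Attach noun class class IV -ma → yafomeema.
Apply vowel harmony: yafomeema → yafomaama.
Apply vowel deletion: yafomaama → yafomama.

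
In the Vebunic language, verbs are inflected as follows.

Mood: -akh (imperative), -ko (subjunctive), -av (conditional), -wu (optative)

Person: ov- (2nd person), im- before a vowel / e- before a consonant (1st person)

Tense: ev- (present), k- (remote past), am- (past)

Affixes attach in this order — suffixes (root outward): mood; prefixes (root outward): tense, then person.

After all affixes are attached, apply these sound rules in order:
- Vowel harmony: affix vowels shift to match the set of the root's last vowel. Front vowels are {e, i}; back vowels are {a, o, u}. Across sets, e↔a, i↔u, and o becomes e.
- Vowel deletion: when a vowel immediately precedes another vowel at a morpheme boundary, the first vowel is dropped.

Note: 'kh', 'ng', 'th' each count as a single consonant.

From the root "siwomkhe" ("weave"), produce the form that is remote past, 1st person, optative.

Attach mood optative -wu → siwomkhewu.
Attach tense remote past k- → ksiwomkhewu.
Attach person 1st person e- (before consonant 'k') → eksiwomkhewu.
Apply vowel harmony: eksiwomkhewu → eksiwomkhewi.
Vowel deletion: no change.

eksiwomkhewi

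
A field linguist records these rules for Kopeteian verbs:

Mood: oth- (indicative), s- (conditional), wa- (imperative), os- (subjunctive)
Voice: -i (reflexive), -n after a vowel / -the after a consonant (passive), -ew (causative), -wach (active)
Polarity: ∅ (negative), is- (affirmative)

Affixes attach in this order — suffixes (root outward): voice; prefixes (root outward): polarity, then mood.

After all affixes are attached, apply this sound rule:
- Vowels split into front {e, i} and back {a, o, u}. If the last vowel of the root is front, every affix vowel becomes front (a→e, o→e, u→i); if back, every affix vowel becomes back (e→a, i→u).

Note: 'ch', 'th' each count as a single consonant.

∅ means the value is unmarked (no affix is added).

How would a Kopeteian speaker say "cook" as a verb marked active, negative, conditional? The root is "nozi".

snoziwech

polarity = negative: zero marking, form stays nozi.
Attach mood conditional s- → snozi.
Attach voice active -wach → snoziwach.
Apply vowel harmony: snoziwach → snoziwech.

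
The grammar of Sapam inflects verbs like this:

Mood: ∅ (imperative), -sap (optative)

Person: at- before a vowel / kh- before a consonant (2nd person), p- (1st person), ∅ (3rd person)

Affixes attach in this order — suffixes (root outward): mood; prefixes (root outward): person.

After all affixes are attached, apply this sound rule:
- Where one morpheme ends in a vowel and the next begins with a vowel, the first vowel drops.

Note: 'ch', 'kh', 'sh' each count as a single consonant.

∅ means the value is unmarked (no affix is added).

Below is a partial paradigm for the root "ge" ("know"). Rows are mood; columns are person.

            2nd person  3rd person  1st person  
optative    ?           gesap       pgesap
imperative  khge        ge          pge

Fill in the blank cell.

khgesap

Attach mood optative -sap → gesap.
Attach person 2nd person kh- (before consonant 'g') → khgesap.
Vowel deletion: no change.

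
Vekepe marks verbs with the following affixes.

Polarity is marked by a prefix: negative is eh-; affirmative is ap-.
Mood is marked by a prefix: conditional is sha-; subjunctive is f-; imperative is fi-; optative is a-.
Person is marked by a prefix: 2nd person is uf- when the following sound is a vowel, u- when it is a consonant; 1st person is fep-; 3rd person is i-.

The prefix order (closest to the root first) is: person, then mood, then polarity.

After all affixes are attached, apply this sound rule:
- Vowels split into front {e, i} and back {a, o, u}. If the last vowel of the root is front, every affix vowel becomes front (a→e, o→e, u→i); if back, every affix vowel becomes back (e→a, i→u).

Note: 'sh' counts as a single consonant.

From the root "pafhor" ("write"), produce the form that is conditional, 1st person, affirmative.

Attach person 1st person fep- → feppafhor.
Attach mood conditional sha- → shafeppafhor.
Attach polarity affirmative ap- → apshafeppafhor.
Apply vowel harmony: apshafeppafhor → apshafappafhor.

apshafappafhor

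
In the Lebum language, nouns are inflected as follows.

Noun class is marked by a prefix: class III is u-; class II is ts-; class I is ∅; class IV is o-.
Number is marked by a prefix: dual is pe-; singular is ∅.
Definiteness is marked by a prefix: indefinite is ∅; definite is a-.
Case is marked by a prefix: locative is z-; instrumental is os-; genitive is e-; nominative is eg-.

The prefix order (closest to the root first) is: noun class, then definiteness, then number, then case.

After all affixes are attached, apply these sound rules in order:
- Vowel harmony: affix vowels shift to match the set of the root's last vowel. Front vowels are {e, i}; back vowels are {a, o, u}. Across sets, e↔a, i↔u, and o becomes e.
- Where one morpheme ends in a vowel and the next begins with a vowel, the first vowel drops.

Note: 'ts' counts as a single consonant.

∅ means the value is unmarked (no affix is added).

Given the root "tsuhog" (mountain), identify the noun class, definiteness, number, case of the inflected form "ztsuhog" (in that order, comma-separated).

class I, indefinite, singular, locative

Segment: z-tsuhog.
noun class: ∅ → class I.
definiteness: ∅ → indefinite.
number: ∅ → singular.
case: z- → locative.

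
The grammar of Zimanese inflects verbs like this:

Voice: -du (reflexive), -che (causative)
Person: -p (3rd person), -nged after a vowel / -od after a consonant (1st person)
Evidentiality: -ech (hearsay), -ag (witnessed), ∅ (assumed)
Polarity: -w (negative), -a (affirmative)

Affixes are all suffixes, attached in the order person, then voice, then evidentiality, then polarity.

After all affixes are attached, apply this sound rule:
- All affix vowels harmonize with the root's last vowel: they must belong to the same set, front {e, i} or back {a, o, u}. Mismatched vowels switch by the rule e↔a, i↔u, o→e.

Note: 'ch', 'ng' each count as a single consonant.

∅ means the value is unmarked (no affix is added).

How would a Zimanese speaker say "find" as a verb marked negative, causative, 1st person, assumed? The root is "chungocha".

Attach person 1st person -nged (after vowel 'a') → chungochanged.
Attach voice causative -che → chungochangedche.
evidentiality = assumed: zero marking, form stays chungochangedche.
Attach polarity negative -w → chungochangedchew.
Apply vowel harmony: chungochangedchew → chungochangadchaw.

chungochangadchaw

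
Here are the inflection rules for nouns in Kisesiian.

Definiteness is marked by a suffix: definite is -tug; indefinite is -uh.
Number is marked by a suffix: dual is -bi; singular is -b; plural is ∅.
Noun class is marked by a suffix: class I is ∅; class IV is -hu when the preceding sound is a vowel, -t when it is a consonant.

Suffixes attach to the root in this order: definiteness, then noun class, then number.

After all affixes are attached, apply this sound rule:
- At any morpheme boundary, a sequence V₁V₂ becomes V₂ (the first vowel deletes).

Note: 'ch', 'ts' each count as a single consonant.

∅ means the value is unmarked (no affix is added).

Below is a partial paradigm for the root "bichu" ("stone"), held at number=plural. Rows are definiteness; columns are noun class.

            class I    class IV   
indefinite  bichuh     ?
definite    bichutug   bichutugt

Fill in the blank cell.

Attach definiteness indefinite -uh → bichuuh.
Attach noun class class IV -t (after consonant 'h') → bichuuht.
number = plural: zero marking, form stays bichuuht.
Apply vowel deletion: bichuuht → bichuht.

bichuht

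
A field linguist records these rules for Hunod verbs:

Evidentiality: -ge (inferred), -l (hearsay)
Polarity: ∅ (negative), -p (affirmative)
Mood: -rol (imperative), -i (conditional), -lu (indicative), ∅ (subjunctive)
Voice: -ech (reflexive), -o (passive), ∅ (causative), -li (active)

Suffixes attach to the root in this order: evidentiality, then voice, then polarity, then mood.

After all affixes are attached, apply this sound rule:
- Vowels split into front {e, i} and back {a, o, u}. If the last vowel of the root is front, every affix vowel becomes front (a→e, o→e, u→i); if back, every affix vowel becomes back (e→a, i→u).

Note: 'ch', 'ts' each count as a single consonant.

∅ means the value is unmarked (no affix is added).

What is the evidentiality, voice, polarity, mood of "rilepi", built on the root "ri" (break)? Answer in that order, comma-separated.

Segment: ri-l-o-p-i.
evidentiality: -l → hearsay.
voice: -o → passive.
polarity: -p → affirmative.
mood: -i → conditional.

hearsay, passive, affirmative, conditional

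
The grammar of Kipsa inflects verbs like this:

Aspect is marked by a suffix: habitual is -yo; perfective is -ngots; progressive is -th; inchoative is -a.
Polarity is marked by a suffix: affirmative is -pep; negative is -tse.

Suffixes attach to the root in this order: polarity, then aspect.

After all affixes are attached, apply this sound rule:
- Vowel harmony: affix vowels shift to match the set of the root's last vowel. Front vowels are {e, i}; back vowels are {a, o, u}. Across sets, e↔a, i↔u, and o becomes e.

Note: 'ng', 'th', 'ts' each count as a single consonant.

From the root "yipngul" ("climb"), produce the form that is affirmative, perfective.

Attach polarity affirmative -pep → yipngulpep.
Attach aspect perfective -ngots → yipngulpepngots.
Apply vowel harmony: yipngulpepngots → yipngulpapngots.

yipngulpapngots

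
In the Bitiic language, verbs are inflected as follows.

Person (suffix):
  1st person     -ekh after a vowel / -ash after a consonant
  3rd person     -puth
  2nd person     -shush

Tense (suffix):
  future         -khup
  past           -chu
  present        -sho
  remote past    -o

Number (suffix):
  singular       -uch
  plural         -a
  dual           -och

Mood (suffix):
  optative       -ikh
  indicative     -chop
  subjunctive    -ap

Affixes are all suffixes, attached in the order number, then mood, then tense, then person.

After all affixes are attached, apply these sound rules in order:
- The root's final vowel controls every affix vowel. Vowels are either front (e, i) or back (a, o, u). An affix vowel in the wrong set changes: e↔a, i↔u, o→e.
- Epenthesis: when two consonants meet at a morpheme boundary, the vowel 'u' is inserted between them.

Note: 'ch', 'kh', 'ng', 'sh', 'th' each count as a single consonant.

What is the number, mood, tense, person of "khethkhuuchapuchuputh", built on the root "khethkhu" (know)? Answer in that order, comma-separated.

singular, subjunctive, past, 3rd person

Segment: khethkhu-uch-ap-chu-puth.
number: -uch → singular.
mood: -ap → subjunctive.
tense: -chu → past.
person: -puth → 3rd person.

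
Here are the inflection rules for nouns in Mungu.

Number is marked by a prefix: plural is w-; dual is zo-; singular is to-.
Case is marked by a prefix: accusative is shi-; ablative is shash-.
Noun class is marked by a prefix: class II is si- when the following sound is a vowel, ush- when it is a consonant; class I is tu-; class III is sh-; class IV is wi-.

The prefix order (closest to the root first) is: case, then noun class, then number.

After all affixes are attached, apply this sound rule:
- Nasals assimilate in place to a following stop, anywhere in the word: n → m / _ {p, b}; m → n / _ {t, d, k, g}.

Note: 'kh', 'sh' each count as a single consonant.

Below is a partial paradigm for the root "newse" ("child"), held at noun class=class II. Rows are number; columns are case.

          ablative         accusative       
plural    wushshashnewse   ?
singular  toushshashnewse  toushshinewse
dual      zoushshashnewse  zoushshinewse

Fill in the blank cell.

Attach case accusative shi- → shinewse.
Attach noun class class II ush- (before consonant 'sh') → ushshinewse.
Attach number plural w- → wushshinewse.
Nasal assimilation: no change.

wushshinewse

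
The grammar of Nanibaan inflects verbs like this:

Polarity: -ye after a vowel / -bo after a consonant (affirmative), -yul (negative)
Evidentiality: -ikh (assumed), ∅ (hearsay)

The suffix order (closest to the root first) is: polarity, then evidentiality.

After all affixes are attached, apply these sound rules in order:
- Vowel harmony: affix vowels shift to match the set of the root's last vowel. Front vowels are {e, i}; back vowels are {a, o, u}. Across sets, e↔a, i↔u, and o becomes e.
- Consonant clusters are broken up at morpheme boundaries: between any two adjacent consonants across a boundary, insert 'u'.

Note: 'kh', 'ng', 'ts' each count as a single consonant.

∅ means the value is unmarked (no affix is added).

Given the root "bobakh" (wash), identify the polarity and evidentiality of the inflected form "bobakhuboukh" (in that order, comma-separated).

affirmative, assumed

Segment: bobakh-bo-ikh.
polarity: -ye/bo → affirmative.
evidentiality: -ikh → assumed.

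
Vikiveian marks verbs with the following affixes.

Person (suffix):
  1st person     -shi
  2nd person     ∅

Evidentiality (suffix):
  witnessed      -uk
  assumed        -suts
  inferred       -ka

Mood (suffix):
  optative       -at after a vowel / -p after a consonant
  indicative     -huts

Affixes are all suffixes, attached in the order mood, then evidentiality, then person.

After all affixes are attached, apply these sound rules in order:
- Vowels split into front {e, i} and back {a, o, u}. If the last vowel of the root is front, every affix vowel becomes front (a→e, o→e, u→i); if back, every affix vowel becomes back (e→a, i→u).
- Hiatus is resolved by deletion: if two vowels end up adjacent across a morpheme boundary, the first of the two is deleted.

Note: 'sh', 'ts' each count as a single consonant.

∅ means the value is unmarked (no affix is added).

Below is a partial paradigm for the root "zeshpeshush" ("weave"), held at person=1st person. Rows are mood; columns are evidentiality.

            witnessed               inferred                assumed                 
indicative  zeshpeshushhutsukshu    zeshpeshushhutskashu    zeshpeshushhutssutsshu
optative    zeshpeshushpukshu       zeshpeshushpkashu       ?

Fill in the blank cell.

zeshpeshushpsutsshu

Attach mood optative -p (after consonant 'sh') → zeshpeshushp.
Attach evidentiality assumed -suts → zeshpeshushpsuts.
Attach person 1st person -shi → zeshpeshushpsutsshi.
Apply vowel harmony: zeshpeshushpsutsshi → zeshpeshushpsutsshu.
Vowel deletion: no change.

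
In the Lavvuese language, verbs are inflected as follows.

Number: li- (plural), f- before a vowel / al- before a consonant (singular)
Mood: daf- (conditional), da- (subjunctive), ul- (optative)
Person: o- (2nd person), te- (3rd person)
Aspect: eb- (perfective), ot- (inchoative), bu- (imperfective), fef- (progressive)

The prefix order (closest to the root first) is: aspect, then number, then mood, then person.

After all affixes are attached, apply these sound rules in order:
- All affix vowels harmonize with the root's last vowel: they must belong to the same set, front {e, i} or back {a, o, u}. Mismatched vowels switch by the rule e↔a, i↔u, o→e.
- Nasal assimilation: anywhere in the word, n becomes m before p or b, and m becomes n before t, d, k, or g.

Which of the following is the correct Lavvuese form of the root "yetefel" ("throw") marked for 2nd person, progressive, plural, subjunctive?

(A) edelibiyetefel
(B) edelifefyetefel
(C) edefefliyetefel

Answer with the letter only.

B

Attach aspect progressive fef- → fefyetefel.
Attach number plural li- → lifefyetefel.
Attach mood subjunctive da- → dalifefyetefel.
Attach person 2nd person o- → odalifefyetefel.
Apply vowel harmony: odalifefyetefel → edelifefyetefel.
Nasal assimilation: no change.
So the correct form is edelifefyetefel, option (B).
(C) edefefliyetefel is wrong: it has the affixes in the wrong order.
(A) edelibiyetefel is wrong: it uses imperfective instead of progressive for aspect.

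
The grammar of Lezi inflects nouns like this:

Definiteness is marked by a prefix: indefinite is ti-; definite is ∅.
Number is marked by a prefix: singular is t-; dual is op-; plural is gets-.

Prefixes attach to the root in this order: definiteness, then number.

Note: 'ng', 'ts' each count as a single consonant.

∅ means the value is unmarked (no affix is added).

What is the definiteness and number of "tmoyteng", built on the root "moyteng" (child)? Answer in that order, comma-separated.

Segment: t-moyteng.
definiteness: ∅ → definite.
number: t- → singular.

definite, singular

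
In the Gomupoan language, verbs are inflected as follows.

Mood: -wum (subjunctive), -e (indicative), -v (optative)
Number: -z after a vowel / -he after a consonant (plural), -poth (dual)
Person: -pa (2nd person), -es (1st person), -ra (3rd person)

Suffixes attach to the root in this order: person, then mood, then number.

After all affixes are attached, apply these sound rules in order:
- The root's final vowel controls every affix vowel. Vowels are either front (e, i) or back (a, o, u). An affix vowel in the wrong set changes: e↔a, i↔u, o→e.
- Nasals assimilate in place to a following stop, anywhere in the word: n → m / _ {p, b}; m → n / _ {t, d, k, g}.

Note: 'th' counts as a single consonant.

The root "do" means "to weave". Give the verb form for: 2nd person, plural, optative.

Attach person 2nd person -pa → dopa.
Attach mood optative -v → dopav.
Attach number plural -he (after consonant 'v') → dopavhe.
Apply vowel harmony: dopavhe → dopavha.
Nasal assimilation: no change.

dopavha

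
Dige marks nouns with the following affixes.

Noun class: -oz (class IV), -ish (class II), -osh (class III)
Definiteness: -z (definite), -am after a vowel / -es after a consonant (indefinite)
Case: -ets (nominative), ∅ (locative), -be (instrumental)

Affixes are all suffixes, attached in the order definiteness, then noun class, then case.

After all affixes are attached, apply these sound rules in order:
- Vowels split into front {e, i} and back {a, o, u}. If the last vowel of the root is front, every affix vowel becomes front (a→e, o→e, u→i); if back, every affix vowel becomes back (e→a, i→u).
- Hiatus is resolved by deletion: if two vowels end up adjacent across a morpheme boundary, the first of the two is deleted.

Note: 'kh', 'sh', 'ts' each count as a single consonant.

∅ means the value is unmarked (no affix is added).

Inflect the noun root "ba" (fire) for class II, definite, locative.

bazush

Attach definiteness definite -z → baz.
Attach noun class class II -ish → bazish.
case = locative: zero marking, form stays bazish.
Apply vowel harmony: bazish → bazush.
Vowel deletion: no change.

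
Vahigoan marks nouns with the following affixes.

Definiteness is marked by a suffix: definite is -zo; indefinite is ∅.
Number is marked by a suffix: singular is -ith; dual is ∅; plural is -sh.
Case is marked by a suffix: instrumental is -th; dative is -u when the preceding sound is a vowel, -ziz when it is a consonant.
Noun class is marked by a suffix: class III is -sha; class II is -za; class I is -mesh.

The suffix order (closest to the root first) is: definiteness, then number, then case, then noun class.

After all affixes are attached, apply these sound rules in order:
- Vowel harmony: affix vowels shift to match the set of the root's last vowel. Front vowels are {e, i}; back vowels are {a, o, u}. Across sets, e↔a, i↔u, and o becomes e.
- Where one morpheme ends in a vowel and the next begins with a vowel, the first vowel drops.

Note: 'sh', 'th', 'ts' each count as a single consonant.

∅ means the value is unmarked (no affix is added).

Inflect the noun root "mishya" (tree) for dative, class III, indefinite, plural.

definiteness = indefinite: zero marking, form stays mishya.
Attach number plural -sh → mishyash.
Attach case dative -ziz (after consonant 'sh') → mishyashziz.
Attach noun class class III -sha → mishyashzizsha.
Apply vowel harmony: mishyashzizsha → mishyashzuzsha.
Vowel deletion: no change.

mishyashzuzsha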